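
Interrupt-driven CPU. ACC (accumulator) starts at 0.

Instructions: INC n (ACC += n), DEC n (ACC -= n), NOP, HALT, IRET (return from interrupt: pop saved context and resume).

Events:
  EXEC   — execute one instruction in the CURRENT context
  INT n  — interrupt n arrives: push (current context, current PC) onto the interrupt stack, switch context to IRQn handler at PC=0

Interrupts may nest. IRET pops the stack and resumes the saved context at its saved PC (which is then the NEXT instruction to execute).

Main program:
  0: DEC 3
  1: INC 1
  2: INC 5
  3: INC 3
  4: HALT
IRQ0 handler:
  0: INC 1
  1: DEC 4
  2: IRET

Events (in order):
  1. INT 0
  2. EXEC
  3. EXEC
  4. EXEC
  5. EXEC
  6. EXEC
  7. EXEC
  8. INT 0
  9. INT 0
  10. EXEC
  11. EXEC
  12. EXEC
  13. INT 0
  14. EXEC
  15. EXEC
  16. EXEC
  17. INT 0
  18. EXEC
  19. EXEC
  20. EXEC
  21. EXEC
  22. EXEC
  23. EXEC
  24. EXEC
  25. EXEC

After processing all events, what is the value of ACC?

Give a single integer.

Event 1 (INT 0): INT 0 arrives: push (MAIN, PC=0), enter IRQ0 at PC=0 (depth now 1)
Event 2 (EXEC): [IRQ0] PC=0: INC 1 -> ACC=1
Event 3 (EXEC): [IRQ0] PC=1: DEC 4 -> ACC=-3
Event 4 (EXEC): [IRQ0] PC=2: IRET -> resume MAIN at PC=0 (depth now 0)
Event 5 (EXEC): [MAIN] PC=0: DEC 3 -> ACC=-6
Event 6 (EXEC): [MAIN] PC=1: INC 1 -> ACC=-5
Event 7 (EXEC): [MAIN] PC=2: INC 5 -> ACC=0
Event 8 (INT 0): INT 0 arrives: push (MAIN, PC=3), enter IRQ0 at PC=0 (depth now 1)
Event 9 (INT 0): INT 0 arrives: push (IRQ0, PC=0), enter IRQ0 at PC=0 (depth now 2)
Event 10 (EXEC): [IRQ0] PC=0: INC 1 -> ACC=1
Event 11 (EXEC): [IRQ0] PC=1: DEC 4 -> ACC=-3
Event 12 (EXEC): [IRQ0] PC=2: IRET -> resume IRQ0 at PC=0 (depth now 1)
Event 13 (INT 0): INT 0 arrives: push (IRQ0, PC=0), enter IRQ0 at PC=0 (depth now 2)
Event 14 (EXEC): [IRQ0] PC=0: INC 1 -> ACC=-2
Event 15 (EXEC): [IRQ0] PC=1: DEC 4 -> ACC=-6
Event 16 (EXEC): [IRQ0] PC=2: IRET -> resume IRQ0 at PC=0 (depth now 1)
Event 17 (INT 0): INT 0 arrives: push (IRQ0, PC=0), enter IRQ0 at PC=0 (depth now 2)
Event 18 (EXEC): [IRQ0] PC=0: INC 1 -> ACC=-5
Event 19 (EXEC): [IRQ0] PC=1: DEC 4 -> ACC=-9
Event 20 (EXEC): [IRQ0] PC=2: IRET -> resume IRQ0 at PC=0 (depth now 1)
Event 21 (EXEC): [IRQ0] PC=0: INC 1 -> ACC=-8
Event 22 (EXEC): [IRQ0] PC=1: DEC 4 -> ACC=-12
Event 23 (EXEC): [IRQ0] PC=2: IRET -> resume MAIN at PC=3 (depth now 0)
Event 24 (EXEC): [MAIN] PC=3: INC 3 -> ACC=-9
Event 25 (EXEC): [MAIN] PC=4: HALT

Answer: -9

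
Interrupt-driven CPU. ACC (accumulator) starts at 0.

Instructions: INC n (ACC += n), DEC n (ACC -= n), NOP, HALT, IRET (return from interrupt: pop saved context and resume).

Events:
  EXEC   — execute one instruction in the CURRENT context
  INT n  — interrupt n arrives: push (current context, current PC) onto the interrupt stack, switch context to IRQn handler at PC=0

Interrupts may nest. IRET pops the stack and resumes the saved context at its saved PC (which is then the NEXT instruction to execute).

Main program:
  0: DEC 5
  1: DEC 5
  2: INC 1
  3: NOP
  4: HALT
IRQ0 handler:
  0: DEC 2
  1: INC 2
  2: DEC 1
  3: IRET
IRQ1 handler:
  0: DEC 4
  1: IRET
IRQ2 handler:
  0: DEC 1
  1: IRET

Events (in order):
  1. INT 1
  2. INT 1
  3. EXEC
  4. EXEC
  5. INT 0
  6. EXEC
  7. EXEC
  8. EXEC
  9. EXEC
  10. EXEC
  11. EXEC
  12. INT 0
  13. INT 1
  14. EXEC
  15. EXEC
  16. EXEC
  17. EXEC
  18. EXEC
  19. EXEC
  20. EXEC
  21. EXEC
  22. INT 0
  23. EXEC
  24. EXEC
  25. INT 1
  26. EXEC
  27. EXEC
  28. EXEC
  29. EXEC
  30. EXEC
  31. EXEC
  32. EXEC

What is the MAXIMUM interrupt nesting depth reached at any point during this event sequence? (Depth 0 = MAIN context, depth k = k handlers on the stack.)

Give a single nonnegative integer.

Event 1 (INT 1): INT 1 arrives: push (MAIN, PC=0), enter IRQ1 at PC=0 (depth now 1) [depth=1]
Event 2 (INT 1): INT 1 arrives: push (IRQ1, PC=0), enter IRQ1 at PC=0 (depth now 2) [depth=2]
Event 3 (EXEC): [IRQ1] PC=0: DEC 4 -> ACC=-4 [depth=2]
Event 4 (EXEC): [IRQ1] PC=1: IRET -> resume IRQ1 at PC=0 (depth now 1) [depth=1]
Event 5 (INT 0): INT 0 arrives: push (IRQ1, PC=0), enter IRQ0 at PC=0 (depth now 2) [depth=2]
Event 6 (EXEC): [IRQ0] PC=0: DEC 2 -> ACC=-6 [depth=2]
Event 7 (EXEC): [IRQ0] PC=1: INC 2 -> ACC=-4 [depth=2]
Event 8 (EXEC): [IRQ0] PC=2: DEC 1 -> ACC=-5 [depth=2]
Event 9 (EXEC): [IRQ0] PC=3: IRET -> resume IRQ1 at PC=0 (depth now 1) [depth=1]
Event 10 (EXEC): [IRQ1] PC=0: DEC 4 -> ACC=-9 [depth=1]
Event 11 (EXEC): [IRQ1] PC=1: IRET -> resume MAIN at PC=0 (depth now 0) [depth=0]
Event 12 (INT 0): INT 0 arrives: push (MAIN, PC=0), enter IRQ0 at PC=0 (depth now 1) [depth=1]
Event 13 (INT 1): INT 1 arrives: push (IRQ0, PC=0), enter IRQ1 at PC=0 (depth now 2) [depth=2]
Event 14 (EXEC): [IRQ1] PC=0: DEC 4 -> ACC=-13 [depth=2]
Event 15 (EXEC): [IRQ1] PC=1: IRET -> resume IRQ0 at PC=0 (depth now 1) [depth=1]
Event 16 (EXEC): [IRQ0] PC=0: DEC 2 -> ACC=-15 [depth=1]
Event 17 (EXEC): [IRQ0] PC=1: INC 2 -> ACC=-13 [depth=1]
Event 18 (EXEC): [IRQ0] PC=2: DEC 1 -> ACC=-14 [depth=1]
Event 19 (EXEC): [IRQ0] PC=3: IRET -> resume MAIN at PC=0 (depth now 0) [depth=0]
Event 20 (EXEC): [MAIN] PC=0: DEC 5 -> ACC=-19 [depth=0]
Event 21 (EXEC): [MAIN] PC=1: DEC 5 -> ACC=-24 [depth=0]
Event 22 (INT 0): INT 0 arrives: push (MAIN, PC=2), enter IRQ0 at PC=0 (depth now 1) [depth=1]
Event 23 (EXEC): [IRQ0] PC=0: DEC 2 -> ACC=-26 [depth=1]
Event 24 (EXEC): [IRQ0] PC=1: INC 2 -> ACC=-24 [depth=1]
Event 25 (INT 1): INT 1 arrives: push (IRQ0, PC=2), enter IRQ1 at PC=0 (depth now 2) [depth=2]
Event 26 (EXEC): [IRQ1] PC=0: DEC 4 -> ACC=-28 [depth=2]
Event 27 (EXEC): [IRQ1] PC=1: IRET -> resume IRQ0 at PC=2 (depth now 1) [depth=1]
Event 28 (EXEC): [IRQ0] PC=2: DEC 1 -> ACC=-29 [depth=1]
Event 29 (EXEC): [IRQ0] PC=3: IRET -> resume MAIN at PC=2 (depth now 0) [depth=0]
Event 30 (EXEC): [MAIN] PC=2: INC 1 -> ACC=-28 [depth=0]
Event 31 (EXEC): [MAIN] PC=3: NOP [depth=0]
Event 32 (EXEC): [MAIN] PC=4: HALT [depth=0]
Max depth observed: 2

Answer: 2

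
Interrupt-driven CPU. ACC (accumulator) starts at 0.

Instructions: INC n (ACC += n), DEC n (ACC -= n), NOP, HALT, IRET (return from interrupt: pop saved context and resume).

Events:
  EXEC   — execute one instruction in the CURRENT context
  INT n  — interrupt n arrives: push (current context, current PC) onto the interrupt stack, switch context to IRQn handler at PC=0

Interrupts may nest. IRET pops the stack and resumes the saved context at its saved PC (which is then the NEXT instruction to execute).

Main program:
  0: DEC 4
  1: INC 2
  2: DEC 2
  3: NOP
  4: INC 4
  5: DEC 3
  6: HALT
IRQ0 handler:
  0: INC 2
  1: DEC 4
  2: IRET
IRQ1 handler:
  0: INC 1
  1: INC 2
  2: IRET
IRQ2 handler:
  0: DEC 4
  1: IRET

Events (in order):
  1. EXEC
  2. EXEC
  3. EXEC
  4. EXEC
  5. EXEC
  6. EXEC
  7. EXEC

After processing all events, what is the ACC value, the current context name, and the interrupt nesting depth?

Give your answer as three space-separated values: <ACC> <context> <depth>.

Event 1 (EXEC): [MAIN] PC=0: DEC 4 -> ACC=-4
Event 2 (EXEC): [MAIN] PC=1: INC 2 -> ACC=-2
Event 3 (EXEC): [MAIN] PC=2: DEC 2 -> ACC=-4
Event 4 (EXEC): [MAIN] PC=3: NOP
Event 5 (EXEC): [MAIN] PC=4: INC 4 -> ACC=0
Event 6 (EXEC): [MAIN] PC=5: DEC 3 -> ACC=-3
Event 7 (EXEC): [MAIN] PC=6: HALT

Answer: -3 MAIN 0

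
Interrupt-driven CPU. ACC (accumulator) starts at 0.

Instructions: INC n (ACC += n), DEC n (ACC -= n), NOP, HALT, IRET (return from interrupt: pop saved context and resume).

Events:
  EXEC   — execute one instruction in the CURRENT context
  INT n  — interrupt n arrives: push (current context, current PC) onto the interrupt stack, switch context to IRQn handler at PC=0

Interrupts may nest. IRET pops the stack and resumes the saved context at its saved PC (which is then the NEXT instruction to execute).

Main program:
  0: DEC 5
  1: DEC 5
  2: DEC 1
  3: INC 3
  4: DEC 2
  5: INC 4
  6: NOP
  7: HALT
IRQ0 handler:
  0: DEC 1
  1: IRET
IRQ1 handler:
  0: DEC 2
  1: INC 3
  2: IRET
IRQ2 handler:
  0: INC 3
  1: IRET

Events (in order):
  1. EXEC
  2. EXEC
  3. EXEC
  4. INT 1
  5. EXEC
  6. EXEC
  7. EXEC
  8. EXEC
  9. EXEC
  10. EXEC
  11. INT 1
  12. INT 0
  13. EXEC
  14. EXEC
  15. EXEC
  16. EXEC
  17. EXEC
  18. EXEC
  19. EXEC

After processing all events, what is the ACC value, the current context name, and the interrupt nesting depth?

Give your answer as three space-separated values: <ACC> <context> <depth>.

Event 1 (EXEC): [MAIN] PC=0: DEC 5 -> ACC=-5
Event 2 (EXEC): [MAIN] PC=1: DEC 5 -> ACC=-10
Event 3 (EXEC): [MAIN] PC=2: DEC 1 -> ACC=-11
Event 4 (INT 1): INT 1 arrives: push (MAIN, PC=3), enter IRQ1 at PC=0 (depth now 1)
Event 5 (EXEC): [IRQ1] PC=0: DEC 2 -> ACC=-13
Event 6 (EXEC): [IRQ1] PC=1: INC 3 -> ACC=-10
Event 7 (EXEC): [IRQ1] PC=2: IRET -> resume MAIN at PC=3 (depth now 0)
Event 8 (EXEC): [MAIN] PC=3: INC 3 -> ACC=-7
Event 9 (EXEC): [MAIN] PC=4: DEC 2 -> ACC=-9
Event 10 (EXEC): [MAIN] PC=5: INC 4 -> ACC=-5
Event 11 (INT 1): INT 1 arrives: push (MAIN, PC=6), enter IRQ1 at PC=0 (depth now 1)
Event 12 (INT 0): INT 0 arrives: push (IRQ1, PC=0), enter IRQ0 at PC=0 (depth now 2)
Event 13 (EXEC): [IRQ0] PC=0: DEC 1 -> ACC=-6
Event 14 (EXEC): [IRQ0] PC=1: IRET -> resume IRQ1 at PC=0 (depth now 1)
Event 15 (EXEC): [IRQ1] PC=0: DEC 2 -> ACC=-8
Event 16 (EXEC): [IRQ1] PC=1: INC 3 -> ACC=-5
Event 17 (EXEC): [IRQ1] PC=2: IRET -> resume MAIN at PC=6 (depth now 0)
Event 18 (EXEC): [MAIN] PC=6: NOP
Event 19 (EXEC): [MAIN] PC=7: HALT

Answer: -5 MAIN 0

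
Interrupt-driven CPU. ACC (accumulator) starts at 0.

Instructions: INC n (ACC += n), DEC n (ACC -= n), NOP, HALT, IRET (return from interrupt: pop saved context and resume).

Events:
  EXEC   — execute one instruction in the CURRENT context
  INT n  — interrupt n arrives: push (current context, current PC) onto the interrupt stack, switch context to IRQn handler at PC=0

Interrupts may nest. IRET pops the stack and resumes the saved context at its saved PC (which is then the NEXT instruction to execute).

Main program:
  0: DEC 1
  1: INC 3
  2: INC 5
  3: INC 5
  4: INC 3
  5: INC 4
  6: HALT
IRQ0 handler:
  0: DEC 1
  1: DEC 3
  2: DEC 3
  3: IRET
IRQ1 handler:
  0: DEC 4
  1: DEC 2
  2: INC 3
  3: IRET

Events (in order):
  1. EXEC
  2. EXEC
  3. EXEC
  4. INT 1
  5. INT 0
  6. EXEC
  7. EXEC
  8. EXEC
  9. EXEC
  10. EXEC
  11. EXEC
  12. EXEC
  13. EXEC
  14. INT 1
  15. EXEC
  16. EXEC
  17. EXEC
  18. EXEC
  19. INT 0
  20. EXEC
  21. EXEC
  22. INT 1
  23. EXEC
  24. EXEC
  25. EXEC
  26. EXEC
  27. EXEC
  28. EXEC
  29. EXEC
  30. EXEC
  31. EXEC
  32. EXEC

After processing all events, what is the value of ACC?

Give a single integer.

Event 1 (EXEC): [MAIN] PC=0: DEC 1 -> ACC=-1
Event 2 (EXEC): [MAIN] PC=1: INC 3 -> ACC=2
Event 3 (EXEC): [MAIN] PC=2: INC 5 -> ACC=7
Event 4 (INT 1): INT 1 arrives: push (MAIN, PC=3), enter IRQ1 at PC=0 (depth now 1)
Event 5 (INT 0): INT 0 arrives: push (IRQ1, PC=0), enter IRQ0 at PC=0 (depth now 2)
Event 6 (EXEC): [IRQ0] PC=0: DEC 1 -> ACC=6
Event 7 (EXEC): [IRQ0] PC=1: DEC 3 -> ACC=3
Event 8 (EXEC): [IRQ0] PC=2: DEC 3 -> ACC=0
Event 9 (EXEC): [IRQ0] PC=3: IRET -> resume IRQ1 at PC=0 (depth now 1)
Event 10 (EXEC): [IRQ1] PC=0: DEC 4 -> ACC=-4
Event 11 (EXEC): [IRQ1] PC=1: DEC 2 -> ACC=-6
Event 12 (EXEC): [IRQ1] PC=2: INC 3 -> ACC=-3
Event 13 (EXEC): [IRQ1] PC=3: IRET -> resume MAIN at PC=3 (depth now 0)
Event 14 (INT 1): INT 1 arrives: push (MAIN, PC=3), enter IRQ1 at PC=0 (depth now 1)
Event 15 (EXEC): [IRQ1] PC=0: DEC 4 -> ACC=-7
Event 16 (EXEC): [IRQ1] PC=1: DEC 2 -> ACC=-9
Event 17 (EXEC): [IRQ1] PC=2: INC 3 -> ACC=-6
Event 18 (EXEC): [IRQ1] PC=3: IRET -> resume MAIN at PC=3 (depth now 0)
Event 19 (INT 0): INT 0 arrives: push (MAIN, PC=3), enter IRQ0 at PC=0 (depth now 1)
Event 20 (EXEC): [IRQ0] PC=0: DEC 1 -> ACC=-7
Event 21 (EXEC): [IRQ0] PC=1: DEC 3 -> ACC=-10
Event 22 (INT 1): INT 1 arrives: push (IRQ0, PC=2), enter IRQ1 at PC=0 (depth now 2)
Event 23 (EXEC): [IRQ1] PC=0: DEC 4 -> ACC=-14
Event 24 (EXEC): [IRQ1] PC=1: DEC 2 -> ACC=-16
Event 25 (EXEC): [IRQ1] PC=2: INC 3 -> ACC=-13
Event 26 (EXEC): [IRQ1] PC=3: IRET -> resume IRQ0 at PC=2 (depth now 1)
Event 27 (EXEC): [IRQ0] PC=2: DEC 3 -> ACC=-16
Event 28 (EXEC): [IRQ0] PC=3: IRET -> resume MAIN at PC=3 (depth now 0)
Event 29 (EXEC): [MAIN] PC=3: INC 5 -> ACC=-11
Event 30 (EXEC): [MAIN] PC=4: INC 3 -> ACC=-8
Event 31 (EXEC): [MAIN] PC=5: INC 4 -> ACC=-4
Event 32 (EXEC): [MAIN] PC=6: HALT

Answer: -4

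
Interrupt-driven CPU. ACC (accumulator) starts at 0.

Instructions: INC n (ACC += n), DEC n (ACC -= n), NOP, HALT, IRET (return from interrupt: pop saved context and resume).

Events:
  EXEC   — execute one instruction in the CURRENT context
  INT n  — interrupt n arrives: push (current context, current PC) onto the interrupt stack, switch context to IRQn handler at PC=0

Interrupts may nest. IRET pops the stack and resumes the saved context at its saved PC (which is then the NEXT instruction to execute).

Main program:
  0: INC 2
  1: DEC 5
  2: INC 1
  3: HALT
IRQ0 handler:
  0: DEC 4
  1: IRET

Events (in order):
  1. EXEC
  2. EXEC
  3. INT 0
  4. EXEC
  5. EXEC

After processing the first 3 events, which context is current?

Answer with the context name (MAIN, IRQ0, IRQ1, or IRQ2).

Answer: IRQ0

Derivation:
Event 1 (EXEC): [MAIN] PC=0: INC 2 -> ACC=2
Event 2 (EXEC): [MAIN] PC=1: DEC 5 -> ACC=-3
Event 3 (INT 0): INT 0 arrives: push (MAIN, PC=2), enter IRQ0 at PC=0 (depth now 1)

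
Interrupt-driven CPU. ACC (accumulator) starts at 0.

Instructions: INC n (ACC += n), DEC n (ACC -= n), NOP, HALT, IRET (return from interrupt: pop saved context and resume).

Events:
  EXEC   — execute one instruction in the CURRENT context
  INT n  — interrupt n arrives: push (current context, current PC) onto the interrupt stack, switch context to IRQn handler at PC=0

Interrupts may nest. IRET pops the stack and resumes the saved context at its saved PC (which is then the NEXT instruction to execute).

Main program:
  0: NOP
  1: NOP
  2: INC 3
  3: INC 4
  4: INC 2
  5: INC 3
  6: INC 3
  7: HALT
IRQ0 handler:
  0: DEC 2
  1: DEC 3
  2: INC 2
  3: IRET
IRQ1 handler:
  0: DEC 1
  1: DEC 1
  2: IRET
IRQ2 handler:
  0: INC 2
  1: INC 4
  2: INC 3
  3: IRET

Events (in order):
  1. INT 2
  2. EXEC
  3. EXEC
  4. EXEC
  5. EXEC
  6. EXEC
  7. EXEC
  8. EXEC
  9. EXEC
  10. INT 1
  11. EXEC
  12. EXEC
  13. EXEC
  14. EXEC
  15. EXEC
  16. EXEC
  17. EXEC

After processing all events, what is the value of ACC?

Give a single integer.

Answer: 22

Derivation:
Event 1 (INT 2): INT 2 arrives: push (MAIN, PC=0), enter IRQ2 at PC=0 (depth now 1)
Event 2 (EXEC): [IRQ2] PC=0: INC 2 -> ACC=2
Event 3 (EXEC): [IRQ2] PC=1: INC 4 -> ACC=6
Event 4 (EXEC): [IRQ2] PC=2: INC 3 -> ACC=9
Event 5 (EXEC): [IRQ2] PC=3: IRET -> resume MAIN at PC=0 (depth now 0)
Event 6 (EXEC): [MAIN] PC=0: NOP
Event 7 (EXEC): [MAIN] PC=1: NOP
Event 8 (EXEC): [MAIN] PC=2: INC 3 -> ACC=12
Event 9 (EXEC): [MAIN] PC=3: INC 4 -> ACC=16
Event 10 (INT 1): INT 1 arrives: push (MAIN, PC=4), enter IRQ1 at PC=0 (depth now 1)
Event 11 (EXEC): [IRQ1] PC=0: DEC 1 -> ACC=15
Event 12 (EXEC): [IRQ1] PC=1: DEC 1 -> ACC=14
Event 13 (EXEC): [IRQ1] PC=2: IRET -> resume MAIN at PC=4 (depth now 0)
Event 14 (EXEC): [MAIN] PC=4: INC 2 -> ACC=16
Event 15 (EXEC): [MAIN] PC=5: INC 3 -> ACC=19
Event 16 (EXEC): [MAIN] PC=6: INC 3 -> ACC=22
Event 17 (EXEC): [MAIN] PC=7: HALT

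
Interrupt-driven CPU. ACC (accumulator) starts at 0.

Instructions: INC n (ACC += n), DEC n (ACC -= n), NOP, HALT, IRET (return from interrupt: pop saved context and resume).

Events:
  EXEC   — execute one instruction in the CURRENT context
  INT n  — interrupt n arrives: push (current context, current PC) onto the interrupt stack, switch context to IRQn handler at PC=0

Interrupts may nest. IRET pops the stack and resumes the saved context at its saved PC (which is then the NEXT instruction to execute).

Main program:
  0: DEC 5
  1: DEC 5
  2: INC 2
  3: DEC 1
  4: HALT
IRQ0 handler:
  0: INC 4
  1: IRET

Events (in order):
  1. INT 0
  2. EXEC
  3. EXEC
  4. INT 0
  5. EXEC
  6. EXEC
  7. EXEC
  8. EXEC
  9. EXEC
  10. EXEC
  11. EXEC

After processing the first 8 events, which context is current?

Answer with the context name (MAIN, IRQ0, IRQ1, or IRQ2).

Answer: MAIN

Derivation:
Event 1 (INT 0): INT 0 arrives: push (MAIN, PC=0), enter IRQ0 at PC=0 (depth now 1)
Event 2 (EXEC): [IRQ0] PC=0: INC 4 -> ACC=4
Event 3 (EXEC): [IRQ0] PC=1: IRET -> resume MAIN at PC=0 (depth now 0)
Event 4 (INT 0): INT 0 arrives: push (MAIN, PC=0), enter IRQ0 at PC=0 (depth now 1)
Event 5 (EXEC): [IRQ0] PC=0: INC 4 -> ACC=8
Event 6 (EXEC): [IRQ0] PC=1: IRET -> resume MAIN at PC=0 (depth now 0)
Event 7 (EXEC): [MAIN] PC=0: DEC 5 -> ACC=3
Event 8 (EXEC): [MAIN] PC=1: DEC 5 -> ACC=-2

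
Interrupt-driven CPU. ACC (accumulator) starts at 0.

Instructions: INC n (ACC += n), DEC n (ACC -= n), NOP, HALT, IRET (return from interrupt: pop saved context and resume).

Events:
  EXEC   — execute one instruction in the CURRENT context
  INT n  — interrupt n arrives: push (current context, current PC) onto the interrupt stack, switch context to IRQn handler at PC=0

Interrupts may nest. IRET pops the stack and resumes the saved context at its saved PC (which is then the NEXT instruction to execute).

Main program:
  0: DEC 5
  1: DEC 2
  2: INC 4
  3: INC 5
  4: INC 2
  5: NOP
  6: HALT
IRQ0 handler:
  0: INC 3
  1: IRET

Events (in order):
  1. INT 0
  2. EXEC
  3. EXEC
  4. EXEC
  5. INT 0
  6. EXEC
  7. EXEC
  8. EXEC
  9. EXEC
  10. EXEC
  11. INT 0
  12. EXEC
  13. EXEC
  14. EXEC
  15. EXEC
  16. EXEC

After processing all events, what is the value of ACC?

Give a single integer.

Event 1 (INT 0): INT 0 arrives: push (MAIN, PC=0), enter IRQ0 at PC=0 (depth now 1)
Event 2 (EXEC): [IRQ0] PC=0: INC 3 -> ACC=3
Event 3 (EXEC): [IRQ0] PC=1: IRET -> resume MAIN at PC=0 (depth now 0)
Event 4 (EXEC): [MAIN] PC=0: DEC 5 -> ACC=-2
Event 5 (INT 0): INT 0 arrives: push (MAIN, PC=1), enter IRQ0 at PC=0 (depth now 1)
Event 6 (EXEC): [IRQ0] PC=0: INC 3 -> ACC=1
Event 7 (EXEC): [IRQ0] PC=1: IRET -> resume MAIN at PC=1 (depth now 0)
Event 8 (EXEC): [MAIN] PC=1: DEC 2 -> ACC=-1
Event 9 (EXEC): [MAIN] PC=2: INC 4 -> ACC=3
Event 10 (EXEC): [MAIN] PC=3: INC 5 -> ACC=8
Event 11 (INT 0): INT 0 arrives: push (MAIN, PC=4), enter IRQ0 at PC=0 (depth now 1)
Event 12 (EXEC): [IRQ0] PC=0: INC 3 -> ACC=11
Event 13 (EXEC): [IRQ0] PC=1: IRET -> resume MAIN at PC=4 (depth now 0)
Event 14 (EXEC): [MAIN] PC=4: INC 2 -> ACC=13
Event 15 (EXEC): [MAIN] PC=5: NOP
Event 16 (EXEC): [MAIN] PC=6: HALT

Answer: 13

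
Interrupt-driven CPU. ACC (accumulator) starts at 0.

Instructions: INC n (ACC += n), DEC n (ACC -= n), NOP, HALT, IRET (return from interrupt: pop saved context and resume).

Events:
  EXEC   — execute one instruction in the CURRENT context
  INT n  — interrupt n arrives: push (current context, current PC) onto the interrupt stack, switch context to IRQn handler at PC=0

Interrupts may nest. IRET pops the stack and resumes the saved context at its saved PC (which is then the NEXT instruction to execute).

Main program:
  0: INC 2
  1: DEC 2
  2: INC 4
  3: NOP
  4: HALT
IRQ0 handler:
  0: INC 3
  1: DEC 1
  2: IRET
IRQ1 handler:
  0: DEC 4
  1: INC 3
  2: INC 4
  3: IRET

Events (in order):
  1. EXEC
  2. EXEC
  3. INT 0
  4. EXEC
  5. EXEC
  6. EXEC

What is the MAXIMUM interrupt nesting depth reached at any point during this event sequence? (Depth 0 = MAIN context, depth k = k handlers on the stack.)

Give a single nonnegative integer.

Event 1 (EXEC): [MAIN] PC=0: INC 2 -> ACC=2 [depth=0]
Event 2 (EXEC): [MAIN] PC=1: DEC 2 -> ACC=0 [depth=0]
Event 3 (INT 0): INT 0 arrives: push (MAIN, PC=2), enter IRQ0 at PC=0 (depth now 1) [depth=1]
Event 4 (EXEC): [IRQ0] PC=0: INC 3 -> ACC=3 [depth=1]
Event 5 (EXEC): [IRQ0] PC=1: DEC 1 -> ACC=2 [depth=1]
Event 6 (EXEC): [IRQ0] PC=2: IRET -> resume MAIN at PC=2 (depth now 0) [depth=0]
Max depth observed: 1

Answer: 1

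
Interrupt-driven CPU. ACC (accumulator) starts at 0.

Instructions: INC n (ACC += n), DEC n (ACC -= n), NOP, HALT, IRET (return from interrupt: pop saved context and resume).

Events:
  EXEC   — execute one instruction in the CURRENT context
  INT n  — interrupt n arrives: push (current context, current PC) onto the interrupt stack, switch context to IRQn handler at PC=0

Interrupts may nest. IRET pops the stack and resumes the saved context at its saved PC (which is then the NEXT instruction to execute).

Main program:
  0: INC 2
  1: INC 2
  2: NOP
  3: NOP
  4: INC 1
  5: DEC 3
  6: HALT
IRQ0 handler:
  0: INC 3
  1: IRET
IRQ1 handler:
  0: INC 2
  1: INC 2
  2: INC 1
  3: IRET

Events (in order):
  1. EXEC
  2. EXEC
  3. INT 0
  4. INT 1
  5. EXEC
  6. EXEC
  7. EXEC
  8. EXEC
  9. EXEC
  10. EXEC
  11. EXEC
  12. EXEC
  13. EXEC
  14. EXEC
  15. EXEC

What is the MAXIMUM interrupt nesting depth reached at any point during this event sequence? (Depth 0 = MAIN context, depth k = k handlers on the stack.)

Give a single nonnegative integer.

Answer: 2

Derivation:
Event 1 (EXEC): [MAIN] PC=0: INC 2 -> ACC=2 [depth=0]
Event 2 (EXEC): [MAIN] PC=1: INC 2 -> ACC=4 [depth=0]
Event 3 (INT 0): INT 0 arrives: push (MAIN, PC=2), enter IRQ0 at PC=0 (depth now 1) [depth=1]
Event 4 (INT 1): INT 1 arrives: push (IRQ0, PC=0), enter IRQ1 at PC=0 (depth now 2) [depth=2]
Event 5 (EXEC): [IRQ1] PC=0: INC 2 -> ACC=6 [depth=2]
Event 6 (EXEC): [IRQ1] PC=1: INC 2 -> ACC=8 [depth=2]
Event 7 (EXEC): [IRQ1] PC=2: INC 1 -> ACC=9 [depth=2]
Event 8 (EXEC): [IRQ1] PC=3: IRET -> resume IRQ0 at PC=0 (depth now 1) [depth=1]
Event 9 (EXEC): [IRQ0] PC=0: INC 3 -> ACC=12 [depth=1]
Event 10 (EXEC): [IRQ0] PC=1: IRET -> resume MAIN at PC=2 (depth now 0) [depth=0]
Event 11 (EXEC): [MAIN] PC=2: NOP [depth=0]
Event 12 (EXEC): [MAIN] PC=3: NOP [depth=0]
Event 13 (EXEC): [MAIN] PC=4: INC 1 -> ACC=13 [depth=0]
Event 14 (EXEC): [MAIN] PC=5: DEC 3 -> ACC=10 [depth=0]
Event 15 (EXEC): [MAIN] PC=6: HALT [depth=0]
Max depth observed: 2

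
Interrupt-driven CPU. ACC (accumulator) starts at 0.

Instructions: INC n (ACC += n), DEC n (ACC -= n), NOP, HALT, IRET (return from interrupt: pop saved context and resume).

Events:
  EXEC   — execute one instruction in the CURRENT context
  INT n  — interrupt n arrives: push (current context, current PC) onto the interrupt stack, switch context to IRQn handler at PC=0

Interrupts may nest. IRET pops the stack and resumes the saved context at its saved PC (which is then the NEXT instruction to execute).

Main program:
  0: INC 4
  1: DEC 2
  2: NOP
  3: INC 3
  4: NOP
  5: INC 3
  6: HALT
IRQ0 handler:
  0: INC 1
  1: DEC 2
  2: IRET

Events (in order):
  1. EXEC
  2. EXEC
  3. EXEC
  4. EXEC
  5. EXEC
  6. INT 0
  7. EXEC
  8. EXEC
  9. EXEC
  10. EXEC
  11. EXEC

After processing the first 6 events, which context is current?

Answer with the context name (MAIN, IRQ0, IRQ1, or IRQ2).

Event 1 (EXEC): [MAIN] PC=0: INC 4 -> ACC=4
Event 2 (EXEC): [MAIN] PC=1: DEC 2 -> ACC=2
Event 3 (EXEC): [MAIN] PC=2: NOP
Event 4 (EXEC): [MAIN] PC=3: INC 3 -> ACC=5
Event 5 (EXEC): [MAIN] PC=4: NOP
Event 6 (INT 0): INT 0 arrives: push (MAIN, PC=5), enter IRQ0 at PC=0 (depth now 1)

Answer: IRQ0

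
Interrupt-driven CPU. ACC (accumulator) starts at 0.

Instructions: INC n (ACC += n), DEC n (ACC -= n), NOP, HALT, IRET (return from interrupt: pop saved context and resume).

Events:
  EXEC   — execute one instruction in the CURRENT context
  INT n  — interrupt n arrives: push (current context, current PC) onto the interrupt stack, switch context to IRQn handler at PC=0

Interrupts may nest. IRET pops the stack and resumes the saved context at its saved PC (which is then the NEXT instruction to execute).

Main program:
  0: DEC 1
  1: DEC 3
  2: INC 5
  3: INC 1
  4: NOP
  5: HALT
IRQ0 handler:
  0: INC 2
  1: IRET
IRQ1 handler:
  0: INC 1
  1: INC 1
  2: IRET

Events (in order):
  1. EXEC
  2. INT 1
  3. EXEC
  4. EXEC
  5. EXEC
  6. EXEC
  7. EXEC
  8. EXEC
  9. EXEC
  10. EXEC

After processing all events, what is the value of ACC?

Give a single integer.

Event 1 (EXEC): [MAIN] PC=0: DEC 1 -> ACC=-1
Event 2 (INT 1): INT 1 arrives: push (MAIN, PC=1), enter IRQ1 at PC=0 (depth now 1)
Event 3 (EXEC): [IRQ1] PC=0: INC 1 -> ACC=0
Event 4 (EXEC): [IRQ1] PC=1: INC 1 -> ACC=1
Event 5 (EXEC): [IRQ1] PC=2: IRET -> resume MAIN at PC=1 (depth now 0)
Event 6 (EXEC): [MAIN] PC=1: DEC 3 -> ACC=-2
Event 7 (EXEC): [MAIN] PC=2: INC 5 -> ACC=3
Event 8 (EXEC): [MAIN] PC=3: INC 1 -> ACC=4
Event 9 (EXEC): [MAIN] PC=4: NOP
Event 10 (EXEC): [MAIN] PC=5: HALT

Answer: 4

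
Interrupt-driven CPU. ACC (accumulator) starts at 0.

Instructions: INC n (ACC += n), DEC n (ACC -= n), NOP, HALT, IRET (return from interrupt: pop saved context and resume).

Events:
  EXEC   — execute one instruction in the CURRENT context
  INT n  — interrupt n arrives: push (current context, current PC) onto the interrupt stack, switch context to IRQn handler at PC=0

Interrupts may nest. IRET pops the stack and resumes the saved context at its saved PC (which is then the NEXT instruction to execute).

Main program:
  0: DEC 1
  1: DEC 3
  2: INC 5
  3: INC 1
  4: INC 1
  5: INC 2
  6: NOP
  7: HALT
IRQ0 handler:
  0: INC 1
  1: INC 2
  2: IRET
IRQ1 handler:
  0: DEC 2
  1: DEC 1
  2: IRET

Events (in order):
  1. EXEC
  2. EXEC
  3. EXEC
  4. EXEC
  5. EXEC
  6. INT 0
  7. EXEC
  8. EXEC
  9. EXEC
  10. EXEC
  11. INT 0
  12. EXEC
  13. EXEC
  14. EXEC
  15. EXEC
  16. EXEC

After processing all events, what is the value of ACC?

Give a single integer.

Answer: 11

Derivation:
Event 1 (EXEC): [MAIN] PC=0: DEC 1 -> ACC=-1
Event 2 (EXEC): [MAIN] PC=1: DEC 3 -> ACC=-4
Event 3 (EXEC): [MAIN] PC=2: INC 5 -> ACC=1
Event 4 (EXEC): [MAIN] PC=3: INC 1 -> ACC=2
Event 5 (EXEC): [MAIN] PC=4: INC 1 -> ACC=3
Event 6 (INT 0): INT 0 arrives: push (MAIN, PC=5), enter IRQ0 at PC=0 (depth now 1)
Event 7 (EXEC): [IRQ0] PC=0: INC 1 -> ACC=4
Event 8 (EXEC): [IRQ0] PC=1: INC 2 -> ACC=6
Event 9 (EXEC): [IRQ0] PC=2: IRET -> resume MAIN at PC=5 (depth now 0)
Event 10 (EXEC): [MAIN] PC=5: INC 2 -> ACC=8
Event 11 (INT 0): INT 0 arrives: push (MAIN, PC=6), enter IRQ0 at PC=0 (depth now 1)
Event 12 (EXEC): [IRQ0] PC=0: INC 1 -> ACC=9
Event 13 (EXEC): [IRQ0] PC=1: INC 2 -> ACC=11
Event 14 (EXEC): [IRQ0] PC=2: IRET -> resume MAIN at PC=6 (depth now 0)
Event 15 (EXEC): [MAIN] PC=6: NOP
Event 16 (EXEC): [MAIN] PC=7: HALT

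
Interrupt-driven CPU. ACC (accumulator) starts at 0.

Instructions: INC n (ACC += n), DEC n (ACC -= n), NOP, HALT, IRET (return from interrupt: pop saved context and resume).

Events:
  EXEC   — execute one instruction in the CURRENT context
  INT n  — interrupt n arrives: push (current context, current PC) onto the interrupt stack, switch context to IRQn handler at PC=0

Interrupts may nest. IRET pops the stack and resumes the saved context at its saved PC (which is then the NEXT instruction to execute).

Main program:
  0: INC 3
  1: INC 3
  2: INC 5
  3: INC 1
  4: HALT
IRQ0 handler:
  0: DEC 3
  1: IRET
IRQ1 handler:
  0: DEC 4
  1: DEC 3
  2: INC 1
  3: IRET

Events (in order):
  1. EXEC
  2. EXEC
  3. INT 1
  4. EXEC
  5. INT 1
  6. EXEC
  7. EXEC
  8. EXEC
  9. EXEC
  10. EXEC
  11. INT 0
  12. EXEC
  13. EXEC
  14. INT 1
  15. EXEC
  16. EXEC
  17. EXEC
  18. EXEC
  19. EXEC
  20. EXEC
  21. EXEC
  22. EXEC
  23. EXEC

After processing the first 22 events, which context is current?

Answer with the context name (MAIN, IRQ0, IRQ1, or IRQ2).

Answer: MAIN

Derivation:
Event 1 (EXEC): [MAIN] PC=0: INC 3 -> ACC=3
Event 2 (EXEC): [MAIN] PC=1: INC 3 -> ACC=6
Event 3 (INT 1): INT 1 arrives: push (MAIN, PC=2), enter IRQ1 at PC=0 (depth now 1)
Event 4 (EXEC): [IRQ1] PC=0: DEC 4 -> ACC=2
Event 5 (INT 1): INT 1 arrives: push (IRQ1, PC=1), enter IRQ1 at PC=0 (depth now 2)
Event 6 (EXEC): [IRQ1] PC=0: DEC 4 -> ACC=-2
Event 7 (EXEC): [IRQ1] PC=1: DEC 3 -> ACC=-5
Event 8 (EXEC): [IRQ1] PC=2: INC 1 -> ACC=-4
Event 9 (EXEC): [IRQ1] PC=3: IRET -> resume IRQ1 at PC=1 (depth now 1)
Event 10 (EXEC): [IRQ1] PC=1: DEC 3 -> ACC=-7
Event 11 (INT 0): INT 0 arrives: push (IRQ1, PC=2), enter IRQ0 at PC=0 (depth now 2)
Event 12 (EXEC): [IRQ0] PC=0: DEC 3 -> ACC=-10
Event 13 (EXEC): [IRQ0] PC=1: IRET -> resume IRQ1 at PC=2 (depth now 1)
Event 14 (INT 1): INT 1 arrives: push (IRQ1, PC=2), enter IRQ1 at PC=0 (depth now 2)
Event 15 (EXEC): [IRQ1] PC=0: DEC 4 -> ACC=-14
Event 16 (EXEC): [IRQ1] PC=1: DEC 3 -> ACC=-17
Event 17 (EXEC): [IRQ1] PC=2: INC 1 -> ACC=-16
Event 18 (EXEC): [IRQ1] PC=3: IRET -> resume IRQ1 at PC=2 (depth now 1)
Event 19 (EXEC): [IRQ1] PC=2: INC 1 -> ACC=-15
Event 20 (EXEC): [IRQ1] PC=3: IRET -> resume MAIN at PC=2 (depth now 0)
Event 21 (EXEC): [MAIN] PC=2: INC 5 -> ACC=-10
Event 22 (EXEC): [MAIN] PC=3: INC 1 -> ACC=-9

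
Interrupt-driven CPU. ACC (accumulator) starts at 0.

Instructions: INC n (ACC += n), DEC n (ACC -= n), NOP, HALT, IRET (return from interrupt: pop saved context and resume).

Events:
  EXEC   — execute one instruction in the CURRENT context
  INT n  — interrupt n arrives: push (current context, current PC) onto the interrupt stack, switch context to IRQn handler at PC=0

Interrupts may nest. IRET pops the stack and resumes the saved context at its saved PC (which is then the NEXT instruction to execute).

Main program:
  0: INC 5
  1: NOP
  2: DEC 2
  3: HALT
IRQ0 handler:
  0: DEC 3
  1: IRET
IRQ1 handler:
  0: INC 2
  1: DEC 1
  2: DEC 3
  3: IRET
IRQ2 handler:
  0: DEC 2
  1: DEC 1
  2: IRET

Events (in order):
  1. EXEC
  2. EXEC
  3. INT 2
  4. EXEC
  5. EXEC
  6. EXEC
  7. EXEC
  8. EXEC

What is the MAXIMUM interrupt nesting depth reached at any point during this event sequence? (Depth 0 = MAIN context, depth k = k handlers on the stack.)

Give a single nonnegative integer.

Answer: 1

Derivation:
Event 1 (EXEC): [MAIN] PC=0: INC 5 -> ACC=5 [depth=0]
Event 2 (EXEC): [MAIN] PC=1: NOP [depth=0]
Event 3 (INT 2): INT 2 arrives: push (MAIN, PC=2), enter IRQ2 at PC=0 (depth now 1) [depth=1]
Event 4 (EXEC): [IRQ2] PC=0: DEC 2 -> ACC=3 [depth=1]
Event 5 (EXEC): [IRQ2] PC=1: DEC 1 -> ACC=2 [depth=1]
Event 6 (EXEC): [IRQ2] PC=2: IRET -> resume MAIN at PC=2 (depth now 0) [depth=0]
Event 7 (EXEC): [MAIN] PC=2: DEC 2 -> ACC=0 [depth=0]
Event 8 (EXEC): [MAIN] PC=3: HALT [depth=0]
Max depth observed: 1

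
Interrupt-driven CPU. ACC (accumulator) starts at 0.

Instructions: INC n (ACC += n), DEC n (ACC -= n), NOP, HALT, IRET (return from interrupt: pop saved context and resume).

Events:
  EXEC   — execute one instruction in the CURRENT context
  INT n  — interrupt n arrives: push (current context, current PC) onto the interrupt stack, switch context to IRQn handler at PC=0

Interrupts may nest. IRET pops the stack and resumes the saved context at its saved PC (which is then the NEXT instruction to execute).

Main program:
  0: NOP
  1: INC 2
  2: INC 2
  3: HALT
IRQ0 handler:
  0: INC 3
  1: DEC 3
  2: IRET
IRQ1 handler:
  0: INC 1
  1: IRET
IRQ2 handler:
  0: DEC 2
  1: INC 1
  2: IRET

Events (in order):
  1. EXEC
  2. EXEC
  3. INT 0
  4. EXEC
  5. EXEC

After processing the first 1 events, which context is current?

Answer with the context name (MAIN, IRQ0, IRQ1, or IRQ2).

Event 1 (EXEC): [MAIN] PC=0: NOP

Answer: MAIN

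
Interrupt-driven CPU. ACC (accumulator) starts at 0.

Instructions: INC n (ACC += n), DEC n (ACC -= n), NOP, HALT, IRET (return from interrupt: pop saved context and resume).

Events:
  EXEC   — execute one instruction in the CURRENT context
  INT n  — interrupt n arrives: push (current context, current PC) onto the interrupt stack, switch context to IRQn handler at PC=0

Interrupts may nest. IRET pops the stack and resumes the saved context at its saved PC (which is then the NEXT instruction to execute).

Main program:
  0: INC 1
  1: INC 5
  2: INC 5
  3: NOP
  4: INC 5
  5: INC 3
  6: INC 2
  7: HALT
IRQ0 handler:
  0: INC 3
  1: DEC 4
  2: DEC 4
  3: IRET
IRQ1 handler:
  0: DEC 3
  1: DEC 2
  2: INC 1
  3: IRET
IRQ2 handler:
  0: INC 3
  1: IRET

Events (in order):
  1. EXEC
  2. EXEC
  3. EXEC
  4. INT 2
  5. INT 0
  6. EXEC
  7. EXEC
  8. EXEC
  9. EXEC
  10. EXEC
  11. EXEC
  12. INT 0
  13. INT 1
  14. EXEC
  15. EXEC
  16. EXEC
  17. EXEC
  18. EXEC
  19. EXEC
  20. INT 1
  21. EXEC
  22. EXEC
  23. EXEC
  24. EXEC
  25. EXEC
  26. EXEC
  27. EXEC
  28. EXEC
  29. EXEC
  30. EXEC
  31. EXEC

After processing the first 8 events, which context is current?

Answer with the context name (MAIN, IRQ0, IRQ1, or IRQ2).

Answer: IRQ0

Derivation:
Event 1 (EXEC): [MAIN] PC=0: INC 1 -> ACC=1
Event 2 (EXEC): [MAIN] PC=1: INC 5 -> ACC=6
Event 3 (EXEC): [MAIN] PC=2: INC 5 -> ACC=11
Event 4 (INT 2): INT 2 arrives: push (MAIN, PC=3), enter IRQ2 at PC=0 (depth now 1)
Event 5 (INT 0): INT 0 arrives: push (IRQ2, PC=0), enter IRQ0 at PC=0 (depth now 2)
Event 6 (EXEC): [IRQ0] PC=0: INC 3 -> ACC=14
Event 7 (EXEC): [IRQ0] PC=1: DEC 4 -> ACC=10
Event 8 (EXEC): [IRQ0] PC=2: DEC 4 -> ACC=6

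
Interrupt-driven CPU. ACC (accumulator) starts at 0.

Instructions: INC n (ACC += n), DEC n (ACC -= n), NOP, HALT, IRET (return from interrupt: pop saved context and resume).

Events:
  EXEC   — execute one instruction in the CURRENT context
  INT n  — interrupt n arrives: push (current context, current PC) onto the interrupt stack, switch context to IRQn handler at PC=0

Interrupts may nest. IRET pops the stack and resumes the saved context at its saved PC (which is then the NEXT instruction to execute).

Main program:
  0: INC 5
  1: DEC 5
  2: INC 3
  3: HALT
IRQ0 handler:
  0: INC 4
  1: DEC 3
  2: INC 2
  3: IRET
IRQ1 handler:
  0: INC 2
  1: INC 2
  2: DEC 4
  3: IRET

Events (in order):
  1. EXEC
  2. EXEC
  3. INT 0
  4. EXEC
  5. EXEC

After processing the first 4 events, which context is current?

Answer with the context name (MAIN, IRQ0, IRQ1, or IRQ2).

Answer: IRQ0

Derivation:
Event 1 (EXEC): [MAIN] PC=0: INC 5 -> ACC=5
Event 2 (EXEC): [MAIN] PC=1: DEC 5 -> ACC=0
Event 3 (INT 0): INT 0 arrives: push (MAIN, PC=2), enter IRQ0 at PC=0 (depth now 1)
Event 4 (EXEC): [IRQ0] PC=0: INC 4 -> ACC=4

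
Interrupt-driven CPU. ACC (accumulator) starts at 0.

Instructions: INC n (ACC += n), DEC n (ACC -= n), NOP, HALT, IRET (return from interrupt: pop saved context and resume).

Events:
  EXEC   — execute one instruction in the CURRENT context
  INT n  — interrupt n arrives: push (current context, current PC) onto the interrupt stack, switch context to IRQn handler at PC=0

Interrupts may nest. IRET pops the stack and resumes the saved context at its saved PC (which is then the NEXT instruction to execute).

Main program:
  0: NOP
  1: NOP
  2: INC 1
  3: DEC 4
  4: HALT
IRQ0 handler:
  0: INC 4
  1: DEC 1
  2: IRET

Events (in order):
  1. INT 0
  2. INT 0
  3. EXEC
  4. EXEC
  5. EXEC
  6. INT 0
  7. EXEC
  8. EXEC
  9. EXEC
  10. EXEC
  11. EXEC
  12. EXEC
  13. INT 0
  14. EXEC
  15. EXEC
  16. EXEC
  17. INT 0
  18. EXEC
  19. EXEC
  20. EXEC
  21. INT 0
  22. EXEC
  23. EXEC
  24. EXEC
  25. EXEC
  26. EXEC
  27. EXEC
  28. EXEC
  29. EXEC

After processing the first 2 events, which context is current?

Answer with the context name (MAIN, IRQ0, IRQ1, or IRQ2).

Event 1 (INT 0): INT 0 arrives: push (MAIN, PC=0), enter IRQ0 at PC=0 (depth now 1)
Event 2 (INT 0): INT 0 arrives: push (IRQ0, PC=0), enter IRQ0 at PC=0 (depth now 2)

Answer: IRQ0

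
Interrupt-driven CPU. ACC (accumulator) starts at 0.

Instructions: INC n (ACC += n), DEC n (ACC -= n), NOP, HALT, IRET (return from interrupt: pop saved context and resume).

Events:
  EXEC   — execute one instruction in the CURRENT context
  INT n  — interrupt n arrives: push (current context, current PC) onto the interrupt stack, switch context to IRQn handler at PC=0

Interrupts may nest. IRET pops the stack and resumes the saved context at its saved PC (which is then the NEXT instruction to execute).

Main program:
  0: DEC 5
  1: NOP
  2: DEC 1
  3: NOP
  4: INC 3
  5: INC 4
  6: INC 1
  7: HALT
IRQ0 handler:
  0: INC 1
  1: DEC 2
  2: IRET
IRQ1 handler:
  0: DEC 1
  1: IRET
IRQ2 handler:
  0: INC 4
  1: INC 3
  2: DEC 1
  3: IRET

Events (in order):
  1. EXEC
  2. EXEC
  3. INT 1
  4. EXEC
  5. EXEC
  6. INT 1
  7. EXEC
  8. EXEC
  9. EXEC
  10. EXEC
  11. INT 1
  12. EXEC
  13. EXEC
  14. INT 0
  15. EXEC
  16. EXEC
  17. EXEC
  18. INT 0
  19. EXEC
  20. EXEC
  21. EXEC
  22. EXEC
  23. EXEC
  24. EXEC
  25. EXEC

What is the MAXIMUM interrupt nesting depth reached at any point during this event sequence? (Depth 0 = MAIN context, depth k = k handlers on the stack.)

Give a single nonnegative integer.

Event 1 (EXEC): [MAIN] PC=0: DEC 5 -> ACC=-5 [depth=0]
Event 2 (EXEC): [MAIN] PC=1: NOP [depth=0]
Event 3 (INT 1): INT 1 arrives: push (MAIN, PC=2), enter IRQ1 at PC=0 (depth now 1) [depth=1]
Event 4 (EXEC): [IRQ1] PC=0: DEC 1 -> ACC=-6 [depth=1]
Event 5 (EXEC): [IRQ1] PC=1: IRET -> resume MAIN at PC=2 (depth now 0) [depth=0]
Event 6 (INT 1): INT 1 arrives: push (MAIN, PC=2), enter IRQ1 at PC=0 (depth now 1) [depth=1]
Event 7 (EXEC): [IRQ1] PC=0: DEC 1 -> ACC=-7 [depth=1]
Event 8 (EXEC): [IRQ1] PC=1: IRET -> resume MAIN at PC=2 (depth now 0) [depth=0]
Event 9 (EXEC): [MAIN] PC=2: DEC 1 -> ACC=-8 [depth=0]
Event 10 (EXEC): [MAIN] PC=3: NOP [depth=0]
Event 11 (INT 1): INT 1 arrives: push (MAIN, PC=4), enter IRQ1 at PC=0 (depth now 1) [depth=1]
Event 12 (EXEC): [IRQ1] PC=0: DEC 1 -> ACC=-9 [depth=1]
Event 13 (EXEC): [IRQ1] PC=1: IRET -> resume MAIN at PC=4 (depth now 0) [depth=0]
Event 14 (INT 0): INT 0 arrives: push (MAIN, PC=4), enter IRQ0 at PC=0 (depth now 1) [depth=1]
Event 15 (EXEC): [IRQ0] PC=0: INC 1 -> ACC=-8 [depth=1]
Event 16 (EXEC): [IRQ0] PC=1: DEC 2 -> ACC=-10 [depth=1]
Event 17 (EXEC): [IRQ0] PC=2: IRET -> resume MAIN at PC=4 (depth now 0) [depth=0]
Event 18 (INT 0): INT 0 arrives: push (MAIN, PC=4), enter IRQ0 at PC=0 (depth now 1) [depth=1]
Event 19 (EXEC): [IRQ0] PC=0: INC 1 -> ACC=-9 [depth=1]
Event 20 (EXEC): [IRQ0] PC=1: DEC 2 -> ACC=-11 [depth=1]
Event 21 (EXEC): [IRQ0] PC=2: IRET -> resume MAIN at PC=4 (depth now 0) [depth=0]
Event 22 (EXEC): [MAIN] PC=4: INC 3 -> ACC=-8 [depth=0]
Event 23 (EXEC): [MAIN] PC=5: INC 4 -> ACC=-4 [depth=0]
Event 24 (EXEC): [MAIN] PC=6: INC 1 -> ACC=-3 [depth=0]
Event 25 (EXEC): [MAIN] PC=7: HALT [depth=0]
Max depth observed: 1

Answer: 1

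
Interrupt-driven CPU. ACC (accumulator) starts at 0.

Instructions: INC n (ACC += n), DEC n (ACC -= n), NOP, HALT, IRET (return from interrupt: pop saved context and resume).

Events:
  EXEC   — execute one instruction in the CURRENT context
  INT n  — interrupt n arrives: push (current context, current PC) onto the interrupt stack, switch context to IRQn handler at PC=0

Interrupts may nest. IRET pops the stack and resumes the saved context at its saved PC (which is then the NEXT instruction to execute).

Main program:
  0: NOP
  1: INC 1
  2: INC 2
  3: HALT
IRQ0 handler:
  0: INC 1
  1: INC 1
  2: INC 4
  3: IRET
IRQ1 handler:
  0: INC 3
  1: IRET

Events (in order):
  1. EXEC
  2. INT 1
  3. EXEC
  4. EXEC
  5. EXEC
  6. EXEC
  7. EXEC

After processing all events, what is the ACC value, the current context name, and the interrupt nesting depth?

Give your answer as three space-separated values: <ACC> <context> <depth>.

Event 1 (EXEC): [MAIN] PC=0: NOP
Event 2 (INT 1): INT 1 arrives: push (MAIN, PC=1), enter IRQ1 at PC=0 (depth now 1)
Event 3 (EXEC): [IRQ1] PC=0: INC 3 -> ACC=3
Event 4 (EXEC): [IRQ1] PC=1: IRET -> resume MAIN at PC=1 (depth now 0)
Event 5 (EXEC): [MAIN] PC=1: INC 1 -> ACC=4
Event 6 (EXEC): [MAIN] PC=2: INC 2 -> ACC=6
Event 7 (EXEC): [MAIN] PC=3: HALT

Answer: 6 MAIN 0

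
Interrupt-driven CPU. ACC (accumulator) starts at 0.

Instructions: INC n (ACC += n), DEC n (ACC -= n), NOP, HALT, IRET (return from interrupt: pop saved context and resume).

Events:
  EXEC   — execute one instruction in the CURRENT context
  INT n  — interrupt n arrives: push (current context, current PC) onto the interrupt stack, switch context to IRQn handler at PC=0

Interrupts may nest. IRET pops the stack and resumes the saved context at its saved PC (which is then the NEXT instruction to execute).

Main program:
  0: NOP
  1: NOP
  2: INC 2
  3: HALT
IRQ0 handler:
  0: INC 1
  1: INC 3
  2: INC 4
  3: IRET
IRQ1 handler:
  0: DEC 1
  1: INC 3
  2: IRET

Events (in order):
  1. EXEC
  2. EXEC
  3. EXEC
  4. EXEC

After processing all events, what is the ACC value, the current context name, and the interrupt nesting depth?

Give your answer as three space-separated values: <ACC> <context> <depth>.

Answer: 2 MAIN 0

Derivation:
Event 1 (EXEC): [MAIN] PC=0: NOP
Event 2 (EXEC): [MAIN] PC=1: NOP
Event 3 (EXEC): [MAIN] PC=2: INC 2 -> ACC=2
Event 4 (EXEC): [MAIN] PC=3: HALT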